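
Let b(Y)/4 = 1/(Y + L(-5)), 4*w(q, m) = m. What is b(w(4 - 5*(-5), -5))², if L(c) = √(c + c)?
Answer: 256/(5 - 4*I*√10)² ≈ -1.0098 + 0.94614*I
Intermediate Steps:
w(q, m) = m/4
L(c) = √2*√c (L(c) = √(2*c) = √2*√c)
b(Y) = 4/(Y + I*√10) (b(Y) = 4/(Y + √2*√(-5)) = 4/(Y + √2*(I*√5)) = 4/(Y + I*√10))
b(w(4 - 5*(-5), -5))² = (4/((¼)*(-5) + I*√10))² = (4/(-5/4 + I*√10))² = 16/(-5/4 + I*√10)²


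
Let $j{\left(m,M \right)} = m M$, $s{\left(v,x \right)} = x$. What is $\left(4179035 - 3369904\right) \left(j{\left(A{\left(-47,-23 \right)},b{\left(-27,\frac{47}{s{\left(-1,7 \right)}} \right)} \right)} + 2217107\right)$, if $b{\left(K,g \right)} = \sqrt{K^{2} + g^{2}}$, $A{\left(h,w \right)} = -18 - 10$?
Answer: $1793930004017 - 3236524 \sqrt{37930} \approx 1.7933 \cdot 10^{12}$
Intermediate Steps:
$A{\left(h,w \right)} = -28$
$j{\left(m,M \right)} = M m$
$\left(4179035 - 3369904\right) \left(j{\left(A{\left(-47,-23 \right)},b{\left(-27,\frac{47}{s{\left(-1,7 \right)}} \right)} \right)} + 2217107\right) = \left(4179035 - 3369904\right) \left(\sqrt{\left(-27\right)^{2} + \left(\frac{47}{7}\right)^{2}} \left(-28\right) + 2217107\right) = 809131 \left(\sqrt{729 + \left(47 \cdot \frac{1}{7}\right)^{2}} \left(-28\right) + 2217107\right) = 809131 \left(\sqrt{729 + \left(\frac{47}{7}\right)^{2}} \left(-28\right) + 2217107\right) = 809131 \left(\sqrt{729 + \frac{2209}{49}} \left(-28\right) + 2217107\right) = 809131 \left(\sqrt{\frac{37930}{49}} \left(-28\right) + 2217107\right) = 809131 \left(\frac{\sqrt{37930}}{7} \left(-28\right) + 2217107\right) = 809131 \left(- 4 \sqrt{37930} + 2217107\right) = 809131 \left(2217107 - 4 \sqrt{37930}\right) = 1793930004017 - 3236524 \sqrt{37930}$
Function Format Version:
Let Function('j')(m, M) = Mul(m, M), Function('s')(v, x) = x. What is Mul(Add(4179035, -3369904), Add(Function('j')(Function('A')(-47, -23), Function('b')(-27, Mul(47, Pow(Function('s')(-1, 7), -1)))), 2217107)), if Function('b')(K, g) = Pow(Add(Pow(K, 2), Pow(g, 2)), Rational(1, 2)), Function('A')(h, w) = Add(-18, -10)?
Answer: Add(1793930004017, Mul(-3236524, Pow(37930, Rational(1, 2)))) ≈ 1.7933e+12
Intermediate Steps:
Function('A')(h, w) = -28
Function('j')(m, M) = Mul(M, m)
Mul(Add(4179035, -3369904), Add(Function('j')(Function('A')(-47, -23), Function('b')(-27, Mul(47, Pow(Function('s')(-1, 7), -1)))), 2217107)) = Mul(Add(4179035, -3369904), Add(Mul(Pow(Add(Pow(-27, 2), Pow(Mul(47, Pow(7, -1)), 2)), Rational(1, 2)), -28), 2217107)) = Mul(809131, Add(Mul(Pow(Add(729, Pow(Mul(47, Rational(1, 7)), 2)), Rational(1, 2)), -28), 2217107)) = Mul(809131, Add(Mul(Pow(Add(729, Pow(Rational(47, 7), 2)), Rational(1, 2)), -28), 2217107)) = Mul(809131, Add(Mul(Pow(Add(729, Rational(2209, 49)), Rational(1, 2)), -28), 2217107)) = Mul(809131, Add(Mul(Pow(Rational(37930, 49), Rational(1, 2)), -28), 2217107)) = Mul(809131, Add(Mul(Mul(Rational(1, 7), Pow(37930, Rational(1, 2))), -28), 2217107)) = Mul(809131, Add(Mul(-4, Pow(37930, Rational(1, 2))), 2217107)) = Mul(809131, Add(2217107, Mul(-4, Pow(37930, Rational(1, 2))))) = Add(1793930004017, Mul(-3236524, Pow(37930, Rational(1, 2))))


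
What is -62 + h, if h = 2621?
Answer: 2559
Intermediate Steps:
-62 + h = -62 + 2621 = 2559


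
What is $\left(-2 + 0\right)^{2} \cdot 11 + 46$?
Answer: $90$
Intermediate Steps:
$\left(-2 + 0\right)^{2} \cdot 11 + 46 = \left(-2\right)^{2} \cdot 11 + 46 = 4 \cdot 11 + 46 = 44 + 46 = 90$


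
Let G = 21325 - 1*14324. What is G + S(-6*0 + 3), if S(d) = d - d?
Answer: 7001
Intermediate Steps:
S(d) = 0
G = 7001 (G = 21325 - 14324 = 7001)
G + S(-6*0 + 3) = 7001 + 0 = 7001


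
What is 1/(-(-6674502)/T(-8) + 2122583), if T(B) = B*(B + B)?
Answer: 64/139182563 ≈ 4.5983e-7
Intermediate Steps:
T(B) = 2*B² (T(B) = B*(2*B) = 2*B²)
1/(-(-6674502)/T(-8) + 2122583) = 1/(-(-6674502)/(2*(-8)²) + 2122583) = 1/(-(-6674502)/(2*64) + 2122583) = 1/(-(-6674502)/128 + 2122583) = 1/(-453*(-7367/64) + 2122583) = 1/(3337251/64 + 2122583) = 1/(139182563/64) = 64/139182563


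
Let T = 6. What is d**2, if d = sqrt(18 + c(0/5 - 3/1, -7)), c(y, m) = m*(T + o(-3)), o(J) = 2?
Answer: -38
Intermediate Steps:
c(y, m) = 8*m (c(y, m) = m*(6 + 2) = m*8 = 8*m)
d = I*sqrt(38) (d = sqrt(18 + 8*(-7)) = sqrt(18 - 56) = sqrt(-38) = I*sqrt(38) ≈ 6.1644*I)
d**2 = (I*sqrt(38))**2 = -38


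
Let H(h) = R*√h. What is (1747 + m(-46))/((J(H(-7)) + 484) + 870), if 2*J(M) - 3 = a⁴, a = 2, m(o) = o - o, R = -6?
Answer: 3494/2727 ≈ 1.2813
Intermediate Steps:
m(o) = 0
H(h) = -6*√h
J(M) = 19/2 (J(M) = 3/2 + (½)*2⁴ = 3/2 + (½)*16 = 3/2 + 8 = 19/2)
(1747 + m(-46))/((J(H(-7)) + 484) + 870) = (1747 + 0)/((19/2 + 484) + 870) = 1747/(987/2 + 870) = 1747/(2727/2) = 1747*(2/2727) = 3494/2727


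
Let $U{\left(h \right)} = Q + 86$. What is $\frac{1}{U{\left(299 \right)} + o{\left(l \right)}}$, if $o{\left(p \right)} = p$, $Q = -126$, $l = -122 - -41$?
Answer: $- \frac{1}{121} \approx -0.0082645$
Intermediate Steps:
$l = -81$ ($l = -122 + 41 = -81$)
$U{\left(h \right)} = -40$ ($U{\left(h \right)} = -126 + 86 = -40$)
$\frac{1}{U{\left(299 \right)} + o{\left(l \right)}} = \frac{1}{-40 - 81} = \frac{1}{-121} = - \frac{1}{121}$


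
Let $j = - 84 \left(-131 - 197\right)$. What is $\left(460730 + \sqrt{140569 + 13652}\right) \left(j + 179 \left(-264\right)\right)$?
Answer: $-9078223920 - 19704 \sqrt{154221} \approx -9.086 \cdot 10^{9}$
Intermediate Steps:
$j = 27552$ ($j = \left(-84\right) \left(-328\right) = 27552$)
$\left(460730 + \sqrt{140569 + 13652}\right) \left(j + 179 \left(-264\right)\right) = \left(460730 + \sqrt{140569 + 13652}\right) \left(27552 + 179 \left(-264\right)\right) = \left(460730 + \sqrt{154221}\right) \left(27552 - 47256\right) = \left(460730 + \sqrt{154221}\right) \left(-19704\right) = -9078223920 - 19704 \sqrt{154221}$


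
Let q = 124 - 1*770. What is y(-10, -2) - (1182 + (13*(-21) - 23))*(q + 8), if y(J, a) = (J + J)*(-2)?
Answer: 565308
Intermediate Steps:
q = -646 (q = 124 - 770 = -646)
y(J, a) = -4*J (y(J, a) = (2*J)*(-2) = -4*J)
y(-10, -2) - (1182 + (13*(-21) - 23))*(q + 8) = -4*(-10) - (1182 + (13*(-21) - 23))*(-646 + 8) = 40 - (1182 + (-273 - 23))*(-638) = 40 - (1182 - 296)*(-638) = 40 - 886*(-638) = 40 - 1*(-565268) = 40 + 565268 = 565308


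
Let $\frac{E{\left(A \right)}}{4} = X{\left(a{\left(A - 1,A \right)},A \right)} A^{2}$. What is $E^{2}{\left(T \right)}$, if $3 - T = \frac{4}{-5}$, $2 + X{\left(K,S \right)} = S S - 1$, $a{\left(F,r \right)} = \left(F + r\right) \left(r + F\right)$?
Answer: $\frac{170555784256}{390625} \approx 4.3662 \cdot 10^{5}$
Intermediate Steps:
$a{\left(F,r \right)} = \left(F + r\right)^{2}$ ($a{\left(F,r \right)} = \left(F + r\right) \left(F + r\right) = \left(F + r\right)^{2}$)
$X{\left(K,S \right)} = -3 + S^{2}$ ($X{\left(K,S \right)} = -2 + \left(S S - 1\right) = -2 + \left(S^{2} - 1\right) = -2 + \left(-1 + S^{2}\right) = -3 + S^{2}$)
$T = \frac{19}{5}$ ($T = 3 - \frac{4}{-5} = 3 - 4 \left(- \frac{1}{5}\right) = 3 - - \frac{4}{5} = 3 + \frac{4}{5} = \frac{19}{5} \approx 3.8$)
$E{\left(A \right)} = 4 A^{2} \left(-3 + A^{2}\right)$ ($E{\left(A \right)} = 4 \left(-3 + A^{2}\right) A^{2} = 4 A^{2} \left(-3 + A^{2}\right)$)
$E^{2}{\left(T \right)} = \left(4 \left(\frac{19}{5}\right)^{2} \left(-3 + \left(\frac{19}{5}\right)^{2}\right)\right)^{2} = \left(4 \cdot \frac{361}{25} \left(-3 + \frac{361}{25}\right)\right)^{2} = \left(4 \cdot \frac{361}{25} \cdot \frac{286}{25}\right)^{2} = \left(\frac{412984}{625}\right)^{2} = \frac{170555784256}{390625}$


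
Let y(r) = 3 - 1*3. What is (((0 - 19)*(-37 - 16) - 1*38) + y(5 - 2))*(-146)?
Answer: -141474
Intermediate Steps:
y(r) = 0 (y(r) = 3 - 3 = 0)
(((0 - 19)*(-37 - 16) - 1*38) + y(5 - 2))*(-146) = (((0 - 19)*(-37 - 16) - 1*38) + 0)*(-146) = ((-19*(-53) - 38) + 0)*(-146) = ((1007 - 38) + 0)*(-146) = (969 + 0)*(-146) = 969*(-146) = -141474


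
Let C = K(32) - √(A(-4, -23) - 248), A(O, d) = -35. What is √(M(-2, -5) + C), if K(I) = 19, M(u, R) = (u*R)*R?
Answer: √(-31 - I*√283) ≈ 1.4612 - 5.7563*I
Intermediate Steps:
M(u, R) = u*R² (M(u, R) = (R*u)*R = u*R²)
C = 19 - I*√283 (C = 19 - √(-35 - 248) = 19 - √(-283) = 19 - I*√283 ≈ 19.0 - 16.823*I)
√(M(-2, -5) + C) = √(-2*(-5)² + (19 - I*√283)) = √(-2*25 + (19 - I*√283)) = √(-50 + (19 - I*√283)) = √(-31 - I*√283)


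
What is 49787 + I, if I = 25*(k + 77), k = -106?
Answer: 49062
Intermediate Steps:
I = -725 (I = 25*(-106 + 77) = 25*(-29) = -725)
49787 + I = 49787 - 725 = 49062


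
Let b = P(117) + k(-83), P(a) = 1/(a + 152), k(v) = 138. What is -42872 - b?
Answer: -11569691/269 ≈ -43010.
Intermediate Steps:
P(a) = 1/(152 + a)
b = 37123/269 (b = 1/(152 + 117) + 138 = 1/269 + 138 = 37123/269 ≈ 138.00)
-42872 - b = -42872 - 1*37123/269 = -42872 - 37123/269 = -11569691/269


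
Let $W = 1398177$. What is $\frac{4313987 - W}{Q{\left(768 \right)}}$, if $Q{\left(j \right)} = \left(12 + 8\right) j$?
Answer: $\frac{291581}{1536} \approx 189.83$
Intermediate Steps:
$Q{\left(j \right)} = 20 j$
$\frac{4313987 - W}{Q{\left(768 \right)}} = \frac{4313987 - 1398177}{20 \cdot 768} = \frac{4313987 - 1398177}{15360} = 2915810 \cdot \frac{1}{15360} = \frac{291581}{1536}$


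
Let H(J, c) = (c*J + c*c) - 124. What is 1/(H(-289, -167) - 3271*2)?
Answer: 1/69486 ≈ 1.4391e-5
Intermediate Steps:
H(J, c) = -124 + c² + J*c (H(J, c) = (J*c + c²) - 124 = (c² + J*c) - 124 = -124 + c² + J*c)
1/(H(-289, -167) - 3271*2) = 1/((-124 + (-167)² - 289*(-167)) - 3271*2) = 1/((-124 + 27889 + 48263) - 6542) = 1/(76028 - 6542) = 1/69486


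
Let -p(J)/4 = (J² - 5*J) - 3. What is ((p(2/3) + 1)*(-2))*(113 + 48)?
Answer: -71162/9 ≈ -7906.9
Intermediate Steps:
p(J) = 12 - 4*J² + 20*J (p(J) = -4*((J² - 5*J) - 3) = -4*(-3 + J² - 5*J) = 12 - 4*J² + 20*J)
((p(2/3) + 1)*(-2))*(113 + 48) = (((12 - 4*(2/3)² + 20*(2/3)) + 1)*(-2))*(113 + 48) = (((12 - 4*(2*(⅓))² + 20*(2*(⅓))) + 1)*(-2))*161 = (((12 - 4*(⅔)² + 20*(⅔)) + 1)*(-2))*161 = (((12 - 4*4/9 + 40/3) + 1)*(-2))*161 = (((12 - 16/9 + 40/3) + 1)*(-2))*161 = ((212/9 + 1)*(-2))*161 = ((221/9)*(-2))*161 = -442/9*161 = -71162/9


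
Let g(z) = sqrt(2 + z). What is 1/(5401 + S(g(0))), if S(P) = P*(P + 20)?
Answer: 5403/29191609 - 20*sqrt(2)/29191609 ≈ 0.00018412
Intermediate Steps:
S(P) = P*(20 + P)
1/(5401 + S(g(0))) = 1/(5401 + sqrt(2 + 0)*(20 + sqrt(2 + 0))) = 1/(5401 + sqrt(2)*(20 + sqrt(2)))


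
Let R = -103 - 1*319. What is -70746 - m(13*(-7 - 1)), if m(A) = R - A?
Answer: -70428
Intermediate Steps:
R = -422 (R = -103 - 319 = -422)
m(A) = -422 - A
-70746 - m(13*(-7 - 1)) = -70746 - (-422 - 13*(-7 - 1)) = -70746 - (-422 - 13*(-8)) = -70746 - (-422 - 1*(-104)) = -70746 - (-422 + 104) = -70746 - 1*(-318) = -70746 + 318 = -70428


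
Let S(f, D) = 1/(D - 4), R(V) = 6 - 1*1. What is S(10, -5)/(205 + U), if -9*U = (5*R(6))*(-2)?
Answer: -1/1895 ≈ -0.00052770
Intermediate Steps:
R(V) = 5 (R(V) = 6 - 1 = 5)
S(f, D) = 1/(-4 + D)
U = 50/9 (U = -5*5*(-2)/9 = -25*(-2)/9 = -⅑*(-50) = 50/9 ≈ 5.5556)
S(10, -5)/(205 + U) = 1/((-4 - 5)*(205 + 50/9)) = 1/((-9)*(1895/9)) = -⅑*9/1895 = -1/1895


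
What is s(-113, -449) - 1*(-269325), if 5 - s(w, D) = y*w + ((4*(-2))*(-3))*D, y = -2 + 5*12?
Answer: 286660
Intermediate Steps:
y = 58 (y = -2 + 60 = 58)
s(w, D) = 5 - 58*w - 24*D (s(w, D) = 5 - (58*w + ((4*(-2))*(-3))*D) = 5 - (58*w + (-8*(-3))*D) = 5 - (58*w + 24*D) = 5 - (24*D + 58*w) = 5 + (-58*w - 24*D) = 5 - 58*w - 24*D)
s(-113, -449) - 1*(-269325) = (5 - 58*(-113) - 24*(-449)) - 1*(-269325) = (5 + 6554 + 10776) + 269325 = 17335 + 269325 = 286660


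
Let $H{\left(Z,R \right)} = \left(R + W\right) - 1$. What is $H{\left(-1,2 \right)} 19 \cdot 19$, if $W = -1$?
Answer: $0$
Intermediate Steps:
$H{\left(Z,R \right)} = -2 + R$ ($H{\left(Z,R \right)} = \left(R - 1\right) - 1 = \left(-1 + R\right) - 1 = -2 + R$)
$H{\left(-1,2 \right)} 19 \cdot 19 = \left(-2 + 2\right) 19 \cdot 19 = 0 \cdot 19 \cdot 19 = 0 \cdot 19 = 0$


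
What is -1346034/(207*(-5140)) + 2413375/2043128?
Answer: 443158540571/181153944120 ≈ 2.4463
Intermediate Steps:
-1346034/(207*(-5140)) + 2413375/2043128 = -1346034/(-1063980) + 2413375*(1/2043128) = -1346034*(-1/1063980) + 2413375/2043128 = 224339/177330 + 2413375/2043128 = 443158540571/181153944120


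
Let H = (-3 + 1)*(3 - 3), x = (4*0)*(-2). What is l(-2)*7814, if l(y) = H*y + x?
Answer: 0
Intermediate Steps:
x = 0 (x = 0*(-2) = 0)
H = 0 (H = -2*0 = 0)
l(y) = 0 (l(y) = 0*y + 0 = 0 + 0 = 0)
l(-2)*7814 = 0*7814 = 0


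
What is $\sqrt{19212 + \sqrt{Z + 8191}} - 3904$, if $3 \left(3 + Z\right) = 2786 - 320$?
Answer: $-3904 + \sqrt{19212 + \sqrt{9010}} \approx -3765.1$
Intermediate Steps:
$Z = 819$ ($Z = -3 + \frac{2786 - 320}{3} = -3 + \frac{1}{3} \cdot 2466 = -3 + 822 = 819$)
$\sqrt{19212 + \sqrt{Z + 8191}} - 3904 = \sqrt{19212 + \sqrt{819 + 8191}} - 3904 = \sqrt{19212 + \sqrt{9010}} - 3904 = -3904 + \sqrt{19212 + \sqrt{9010}}$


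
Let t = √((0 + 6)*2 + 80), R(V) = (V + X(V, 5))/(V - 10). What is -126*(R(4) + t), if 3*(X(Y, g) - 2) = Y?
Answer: 154 - 252*√23 ≈ -1054.5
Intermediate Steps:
X(Y, g) = 2 + Y/3
R(V) = (2 + 4*V/3)/(-10 + V) (R(V) = (V + (2 + V/3))/(V - 10) = (2 + 4*V/3)/(-10 + V))
t = 2*√23 (t = √(6*2 + 80) = √(12 + 80) = √92 = 2*√23 ≈ 9.5917)
-126*(R(4) + t) = -126*(2*(3 + 2*4)/(3*(-10 + 4)) + 2*√23) = -126*((⅔)*(3 + 8)/(-6) + 2*√23) = -126*((⅔)*(-⅙)*11 + 2*√23) = -126*(-11/9 + 2*√23) = 154 - 252*√23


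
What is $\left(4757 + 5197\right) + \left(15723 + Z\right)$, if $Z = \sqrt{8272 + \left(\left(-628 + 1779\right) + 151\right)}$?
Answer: $25677 + \sqrt{9574} \approx 25775.0$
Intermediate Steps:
$Z = \sqrt{9574}$ ($Z = \sqrt{8272 + \left(1151 + 151\right)} = \sqrt{8272 + 1302} = \sqrt{9574} \approx 97.847$)
$\left(4757 + 5197\right) + \left(15723 + Z\right) = \left(4757 + 5197\right) + \left(15723 + \sqrt{9574}\right) = 9954 + \left(15723 + \sqrt{9574}\right) = 25677 + \sqrt{9574}$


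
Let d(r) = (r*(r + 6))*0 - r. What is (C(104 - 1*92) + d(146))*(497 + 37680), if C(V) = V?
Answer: -5115718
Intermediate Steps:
d(r) = -r (d(r) = (r*(6 + r))*0 - r = 0 - r = -r)
(C(104 - 1*92) + d(146))*(497 + 37680) = ((104 - 1*92) - 1*146)*(497 + 37680) = ((104 - 92) - 146)*38177 = (12 - 146)*38177 = -134*38177 = -5115718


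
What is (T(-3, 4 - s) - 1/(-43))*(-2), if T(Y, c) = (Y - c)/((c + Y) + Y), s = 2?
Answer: -219/86 ≈ -2.5465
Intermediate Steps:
T(Y, c) = (Y - c)/(c + 2*Y) (T(Y, c) = (Y - c)/((Y + c) + Y) = (Y - c)/(c + 2*Y))
(T(-3, 4 - s) - 1/(-43))*(-2) = ((-3 - (4 - 1*2))/((4 - 1*2) + 2*(-3)) - 1/(-43))*(-2) = ((-3 - (4 - 2))/((4 - 2) - 6) - 1*(-1/43))*(-2) = ((-3 - 1*2)/(2 - 6) + 1/43)*(-2) = ((-3 - 2)/(-4) + 1/43)*(-2) = (-¼*(-5) + 1/43)*(-2) = (5/4 + 1/43)*(-2) = (219/172)*(-2) = -219/86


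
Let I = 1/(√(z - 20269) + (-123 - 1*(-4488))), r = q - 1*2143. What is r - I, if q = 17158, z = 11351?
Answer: 286218072780/19062143 + 7*I*√182/19062143 ≈ 15015.0 + 4.9541e-6*I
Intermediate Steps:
r = 15015 (r = 17158 - 1*2143 = 17158 - 2143 = 15015)
I = 1/(4365 + 7*I*√182) (I = 1/(√(11351 - 20269) + (-123 - 1*(-4488))) = 1/(√(-8918) + (-123 + 4488)) = 1/(7*I*√182 + 4365) = 1/(4365 + 7*I*√182) ≈ 0.00022899 - 4.9541e-6*I)
r - I = 15015 - (4365/19062143 - 7*I*√182/19062143) = 15015 + (-4365/19062143 + 7*I*√182/19062143) = 286218072780/19062143 + 7*I*√182/19062143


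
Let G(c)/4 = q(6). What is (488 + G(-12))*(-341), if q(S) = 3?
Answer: -170500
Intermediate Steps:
G(c) = 12 (G(c) = 4*3 = 12)
(488 + G(-12))*(-341) = (488 + 12)*(-341) = 500*(-341) = -170500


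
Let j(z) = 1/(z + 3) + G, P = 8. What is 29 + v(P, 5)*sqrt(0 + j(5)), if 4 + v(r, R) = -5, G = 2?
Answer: 29 - 9*sqrt(34)/4 ≈ 15.880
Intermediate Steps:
v(r, R) = -9 (v(r, R) = -4 - 5 = -9)
j(z) = 2 + 1/(3 + z) (j(z) = 1/(z + 3) + 2 = 1/(3 + z) + 2 = 2 + 1/(3 + z))
29 + v(P, 5)*sqrt(0 + j(5)) = 29 - 9*sqrt(0 + (7 + 2*5)/(3 + 5)) = 29 - 9*sqrt(0 + (7 + 10)/8) = 29 - 9*sqrt(0 + (1/8)*17) = 29 - 9*sqrt(0 + 17/8) = 29 - 9*sqrt(34)/4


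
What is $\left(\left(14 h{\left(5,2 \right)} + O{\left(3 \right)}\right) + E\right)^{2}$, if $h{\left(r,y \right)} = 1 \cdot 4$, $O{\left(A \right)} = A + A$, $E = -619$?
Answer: $310249$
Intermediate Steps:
$O{\left(A \right)} = 2 A$
$h{\left(r,y \right)} = 4$
$\left(\left(14 h{\left(5,2 \right)} + O{\left(3 \right)}\right) + E\right)^{2} = \left(\left(14 \cdot 4 + 2 \cdot 3\right) - 619\right)^{2} = \left(\left(56 + 6\right) - 619\right)^{2} = \left(62 - 619\right)^{2} = \left(-557\right)^{2} = 310249$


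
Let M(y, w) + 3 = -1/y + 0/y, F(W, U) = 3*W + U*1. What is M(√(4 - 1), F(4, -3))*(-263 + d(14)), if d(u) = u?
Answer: 747 + 83*√3 ≈ 890.76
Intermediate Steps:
F(W, U) = U + 3*W (F(W, U) = 3*W + U = U + 3*W)
M(y, w) = -3 - 1/y (M(y, w) = -3 + (-1/y + 0/y) = -3 + (-1/y + 0) = -3 - 1/y)
M(√(4 - 1), F(4, -3))*(-263 + d(14)) = (-3 - 1/(√(4 - 1)))*(-263 + 14) = (-3 - 1/(√3))*(-249) = (-3 - √3/3)*(-249) = 747 + 83*√3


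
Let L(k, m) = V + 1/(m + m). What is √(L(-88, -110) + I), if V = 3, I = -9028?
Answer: I*√109202555/110 ≈ 95.0*I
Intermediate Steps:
L(k, m) = 3 + 1/(2*m) (L(k, m) = 3 + 1/(m + m) = 3 + 1/(2*m))
√(L(-88, -110) + I) = √((3 + (½)/(-110)) - 9028) = √((3 + (½)*(-1/110)) - 9028) = √((3 - 1/220) - 9028) = √(659/220 - 9028) = √(-1985501/220) = I*√109202555/110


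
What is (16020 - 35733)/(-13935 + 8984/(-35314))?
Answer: 348072441/246054787 ≈ 1.4146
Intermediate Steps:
(16020 - 35733)/(-13935 + 8984/(-35314)) = -19713/(-13935 + 8984*(-1/35314)) = -19713/(-13935 - 4492/17657) = -19713/(-246054787/17657) = -19713*(-17657/246054787) = 348072441/246054787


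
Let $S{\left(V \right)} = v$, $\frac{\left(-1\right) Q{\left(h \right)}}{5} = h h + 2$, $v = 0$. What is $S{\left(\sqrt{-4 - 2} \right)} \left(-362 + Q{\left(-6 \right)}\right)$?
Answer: $0$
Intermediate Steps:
$Q{\left(h \right)} = -10 - 5 h^{2}$ ($Q{\left(h \right)} = - 5 \left(h h + 2\right) = - 5 \left(h^{2} + 2\right) = - 5 \left(2 + h^{2}\right) = -10 - 5 h^{2}$)
$S{\left(V \right)} = 0$
$S{\left(\sqrt{-4 - 2} \right)} \left(-362 + Q{\left(-6 \right)}\right) = 0 \left(-362 - \left(10 + 5 \left(-6\right)^{2}\right)\right) = 0 \left(-362 - 190\right) = 0 \left(-552\right) = 0$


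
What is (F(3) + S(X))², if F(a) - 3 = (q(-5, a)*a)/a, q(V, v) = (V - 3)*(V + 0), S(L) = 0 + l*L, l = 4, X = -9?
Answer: 49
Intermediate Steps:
S(L) = 4*L (S(L) = 0 + 4*L = 4*L)
q(V, v) = V*(-3 + V) (q(V, v) = (-3 + V)*V = V*(-3 + V))
F(a) = 43 (F(a) = 3 + ((-5*(-3 - 5))*a)/a = 3 + ((-5*(-8))*a)/a = 3 + (40*a)/a = 3 + 40 = 43)
(F(3) + S(X))² = (43 + 4*(-9))² = (43 - 36)² = 7² = 49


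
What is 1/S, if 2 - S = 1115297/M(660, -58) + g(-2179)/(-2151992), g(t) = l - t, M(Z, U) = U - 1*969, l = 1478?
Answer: 2210095784/2404534168931 ≈ 0.00091914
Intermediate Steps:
M(Z, U) = -969 + U (M(Z, U) = U - 969 = -969 + U)
g(t) = 1478 - t
S = 2404534168931/2210095784 (S = 2 - (1115297/(-969 - 58) + (1478 - 1*(-2179))/(-2151992)) = 2 - (1115297/(-1027) + (1478 + 2179)*(-1/2151992)) = 2 - (1115297*(-1/1027) + 3657*(-1/2151992)) = 2 - (-1115297/1027 - 3657/2151992) = 2 - 1*(-2400113977363/2210095784) = 2 + 2400113977363/2210095784 = 2404534168931/2210095784 ≈ 1088.0)
1/S = 1/(2404534168931/2210095784) = 2210095784/2404534168931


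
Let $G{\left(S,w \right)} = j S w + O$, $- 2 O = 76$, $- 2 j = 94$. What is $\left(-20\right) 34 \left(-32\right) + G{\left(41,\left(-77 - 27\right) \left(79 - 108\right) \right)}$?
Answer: $-5790110$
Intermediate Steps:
$j = -47$ ($j = \left(- \frac{1}{2}\right) 94 = -47$)
$O = -38$ ($O = \left(- \frac{1}{2}\right) 76 = -38$)
$G{\left(S,w \right)} = -38 - 47 S w$ ($G{\left(S,w \right)} = - 47 S w - 38 = -38 - 47 S w$)
$\left(-20\right) 34 \left(-32\right) + G{\left(41,\left(-77 - 27\right) \left(79 - 108\right) \right)} = \left(-20\right) 34 \left(-32\right) - \left(38 + 1927 \left(-77 - 27\right) \left(79 - 108\right)\right) = \left(-680\right) \left(-32\right) - \left(38 + 1927 \left(\left(-104\right) \left(-29\right)\right)\right) = 21760 - \left(38 + 1927 \cdot 3016\right) = 21760 - 5811870 = -5790110$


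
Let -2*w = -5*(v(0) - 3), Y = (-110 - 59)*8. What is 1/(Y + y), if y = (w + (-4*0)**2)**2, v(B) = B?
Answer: -4/5183 ≈ -0.00077175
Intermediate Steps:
Y = -1352 (Y = -169*8 = -1352)
w = -15/2 (w = -(-5)*(0 - 3)/2 = -(-5)*(-3)/2 = -1/2*15 = -15/2 ≈ -7.5000)
y = 225/4 (y = (-15/2 + (-4*0)**2)**2 = (-15/2 + 0**2)**2 = (-15/2 + 0)**2 = (-15/2)**2 = 225/4 ≈ 56.250)
1/(Y + y) = 1/(-1352 + 225/4) = 1/(-5183/4) = -4/5183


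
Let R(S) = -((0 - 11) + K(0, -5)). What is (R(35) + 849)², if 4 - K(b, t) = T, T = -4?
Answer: 725904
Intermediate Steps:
K(b, t) = 8 (K(b, t) = 4 - 1*(-4) = 4 + 4 = 8)
R(S) = 3 (R(S) = -((0 - 11) + 8) = -(-11 + 8) = -1*(-3) = 3)
(R(35) + 849)² = (3 + 849)² = 852² = 725904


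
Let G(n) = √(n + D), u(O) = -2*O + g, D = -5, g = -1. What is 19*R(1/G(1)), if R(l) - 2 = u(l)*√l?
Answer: 38 + 19*(-1)^(¾)*√2*(1 - I)/2 ≈ 38.0 + 19.0*I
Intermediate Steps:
u(O) = -1 - 2*O (u(O) = -2*O - 1 = -1 - 2*O)
G(n) = √(-5 + n) (G(n) = √(n - 5) = √(-5 + n))
R(l) = 2 + √l*(-1 - 2*l) (R(l) = 2 + (-1 - 2*l)*√l = 2 + √l*(-1 - 2*l))
19*R(1/G(1)) = 19*(2 - √(1/(√(-5 + 1)))*(1 + 2/(√(-5 + 1)))) = 19*(2 - √(1/(√(-4)))*(1 + 2/(√(-4)))) = 19*(2 - √(1/(2*I))*(1 + 2/((2*I)))) = 19*(2 - √(-I/2)*(1 + 2*(-I/2))) = 19*(2 - (1 - I)/2*(1 - I)) = 19*(2 - (1 - I)²/2) = 38 - 19*(1 - I)²/2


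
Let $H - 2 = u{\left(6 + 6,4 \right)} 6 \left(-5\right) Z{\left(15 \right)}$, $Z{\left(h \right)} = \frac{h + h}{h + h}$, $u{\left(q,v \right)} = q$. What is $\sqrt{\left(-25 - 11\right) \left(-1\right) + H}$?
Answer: $i \sqrt{322} \approx 17.944 i$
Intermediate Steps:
$Z{\left(h \right)} = 1$ ($Z{\left(h \right)} = \frac{2 h}{2 h} = 2 h \frac{1}{2 h} = 1$)
$H = -358$ ($H = 2 + \left(6 + 6\right) 6 \left(-5\right) 1 = 2 + 12 \cdot 6 \left(-5\right) 1 = 2 + 72 \left(-5\right) 1 = 2 - 360 = -358$)
$\sqrt{\left(-25 - 11\right) \left(-1\right) + H} = \sqrt{\left(-25 - 11\right) \left(-1\right) - 358} = \sqrt{\left(-36\right) \left(-1\right) - 358} = \sqrt{36 - 358} = \sqrt{-322} = i \sqrt{322}$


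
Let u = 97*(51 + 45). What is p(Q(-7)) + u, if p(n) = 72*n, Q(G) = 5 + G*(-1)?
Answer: 10176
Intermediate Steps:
Q(G) = 5 - G
u = 9312 (u = 97*96 = 9312)
p(Q(-7)) + u = 72*(5 - 1*(-7)) + 9312 = 72*(5 + 7) + 9312 = 72*12 + 9312 = 864 + 9312 = 10176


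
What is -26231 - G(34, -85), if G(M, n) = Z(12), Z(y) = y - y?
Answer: -26231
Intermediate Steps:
Z(y) = 0
G(M, n) = 0
-26231 - G(34, -85) = -26231 - 1*0 = -26231 + 0 = -26231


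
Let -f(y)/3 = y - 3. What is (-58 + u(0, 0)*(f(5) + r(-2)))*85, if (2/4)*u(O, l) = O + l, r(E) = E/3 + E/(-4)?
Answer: -4930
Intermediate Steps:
f(y) = 9 - 3*y (f(y) = -3*(y - 3) = -3*(-3 + y) = 9 - 3*y)
r(E) = E/12 (r(E) = E*(⅓) + E*(-¼) = E/3 - E/4 = E/12)
u(O, l) = 2*O + 2*l (u(O, l) = 2*(O + l) = 2*O + 2*l)
(-58 + u(0, 0)*(f(5) + r(-2)))*85 = (-58 + (2*0 + 2*0)*((9 - 3*5) + (1/12)*(-2)))*85 = (-58 + (0 + 0)*((9 - 15) - ⅙))*85 = (-58 + 0*(-6 - ⅙))*85 = (-58 + 0*(-37/6))*85 = (-58 + 0)*85 = -58*85 = -4930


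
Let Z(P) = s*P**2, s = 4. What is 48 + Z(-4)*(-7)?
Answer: -400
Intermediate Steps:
Z(P) = 4*P**2
48 + Z(-4)*(-7) = 48 + (4*(-4)**2)*(-7) = 48 + (4*16)*(-7) = 48 + 64*(-7) = 48 - 448 = -400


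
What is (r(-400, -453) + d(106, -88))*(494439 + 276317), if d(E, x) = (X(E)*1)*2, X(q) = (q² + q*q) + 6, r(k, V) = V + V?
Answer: 33951801800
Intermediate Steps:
r(k, V) = 2*V
X(q) = 6 + 2*q² (X(q) = (q² + q²) + 6 = 2*q² + 6 = 6 + 2*q²)
d(E, x) = 12 + 4*E² (d(E, x) = ((6 + 2*E²)*1)*2 = (6 + 2*E²)*2 = 12 + 4*E²)
(r(-400, -453) + d(106, -88))*(494439 + 276317) = (2*(-453) + (12 + 4*106²))*(494439 + 276317) = (-906 + (12 + 4*11236))*770756 = (-906 + (12 + 44944))*770756 = (-906 + 44956)*770756 = 44050*770756 = 33951801800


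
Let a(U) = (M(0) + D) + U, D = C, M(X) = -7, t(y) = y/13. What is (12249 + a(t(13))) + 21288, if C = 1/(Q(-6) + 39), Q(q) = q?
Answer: 1106524/33 ≈ 33531.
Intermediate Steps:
t(y) = y/13 (t(y) = y*(1/13) = y/13)
C = 1/33 (C = 1/(-6 + 39) = 1/33 ≈ 0.030303)
D = 1/33 ≈ 0.030303
a(U) = -230/33 + U (a(U) = (-7 + 1/33) + U = -230/33 + U)
(12249 + a(t(13))) + 21288 = (12249 + (-230/33 + (1/13)*13)) + 21288 = (12249 + (-230/33 + 1)) + 21288 = (12249 - 197/33) + 21288 = 404020/33 + 21288 = 1106524/33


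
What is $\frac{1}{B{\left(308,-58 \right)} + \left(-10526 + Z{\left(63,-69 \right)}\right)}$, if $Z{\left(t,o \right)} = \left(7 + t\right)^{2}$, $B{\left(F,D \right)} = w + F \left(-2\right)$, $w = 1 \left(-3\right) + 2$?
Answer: $- \frac{1}{6243} \approx -0.00016018$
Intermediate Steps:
$w = -1$ ($w = -3 + 2 = -1$)
$B{\left(F,D \right)} = -1 - 2 F$ ($B{\left(F,D \right)} = -1 + F \left(-2\right) = -1 - 2 F$)
$\frac{1}{B{\left(308,-58 \right)} + \left(-10526 + Z{\left(63,-69 \right)}\right)} = \frac{1}{\left(-1 - 616\right) - \left(10526 - \left(7 + 63\right)^{2}\right)} = \frac{1}{\left(-1 - 616\right) - \left(10526 - 70^{2}\right)} = \frac{1}{-617 + \left(-10526 + 4900\right)} = \frac{1}{-617 - 5626} = \frac{1}{-6243} = - \frac{1}{6243}$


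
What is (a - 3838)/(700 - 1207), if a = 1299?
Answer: 2539/507 ≈ 5.0079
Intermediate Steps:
(a - 3838)/(700 - 1207) = (1299 - 3838)/(700 - 1207) = -2539/(-507) = -2539*(-1/507) = 2539/507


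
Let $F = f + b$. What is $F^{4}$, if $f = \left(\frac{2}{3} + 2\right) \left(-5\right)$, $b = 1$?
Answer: $\frac{1874161}{81} \approx 23138.0$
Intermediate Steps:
$f = - \frac{40}{3}$ ($f = \left(2 \cdot \frac{1}{3} + 2\right) \left(-5\right) = \left(\frac{2}{3} + 2\right) \left(-5\right) = \frac{8}{3} \left(-5\right) = - \frac{40}{3} \approx -13.333$)
$F = - \frac{37}{3}$ ($F = - \frac{40}{3} + 1 = - \frac{37}{3} \approx -12.333$)
$F^{4} = \left(- \frac{37}{3}\right)^{4} = \frac{1874161}{81}$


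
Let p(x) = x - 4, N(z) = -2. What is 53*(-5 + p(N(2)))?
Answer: -583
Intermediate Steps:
p(x) = -4 + x
53*(-5 + p(N(2))) = 53*(-5 + (-4 - 2)) = 53*(-5 - 6) = 53*(-11) = -583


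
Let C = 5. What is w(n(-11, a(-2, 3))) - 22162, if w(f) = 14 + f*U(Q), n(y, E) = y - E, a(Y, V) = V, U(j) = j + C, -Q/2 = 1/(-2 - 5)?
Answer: -22222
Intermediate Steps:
Q = 2/7 (Q = -2/(-2 - 5) = -2/(-7) = -2*(-⅐) = 2/7 ≈ 0.28571)
U(j) = 5 + j (U(j) = j + 5 = 5 + j)
w(f) = 14 + 37*f/7 (w(f) = 14 + f*(5 + 2/7) = 14 + f*(37/7) = 14 + 37*f/7)
w(n(-11, a(-2, 3))) - 22162 = (14 + 37*(-11 - 1*3)/7) - 22162 = (14 + 37*(-11 - 3)/7) - 22162 = (14 + (37/7)*(-14)) - 22162 = (14 - 74) - 22162 = -60 - 22162 = -22222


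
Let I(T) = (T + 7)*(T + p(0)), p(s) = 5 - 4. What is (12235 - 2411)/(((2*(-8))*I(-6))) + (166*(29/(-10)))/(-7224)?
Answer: 4437943/36120 ≈ 122.87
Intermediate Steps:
p(s) = 1
I(T) = (1 + T)*(7 + T) (I(T) = (T + 7)*(T + 1) = (7 + T)*(1 + T) = (1 + T)*(7 + T))
(12235 - 2411)/(((2*(-8))*I(-6))) + (166*(29/(-10)))/(-7224) = (12235 - 2411)/(((2*(-8))*(7 + (-6)² + 8*(-6)))) + (166*(29/(-10)))/(-7224) = 9824/((-16*(7 + 36 - 48))) + (166*(29*(-⅒)))*(-1/7224) = 9824/((-16*(-5))) + (166*(-29/10))*(-1/7224) = 9824/80 - 2407/5*(-1/7224) = 9824*(1/80) + 2407/36120 = 614/5 + 2407/36120 = 4437943/36120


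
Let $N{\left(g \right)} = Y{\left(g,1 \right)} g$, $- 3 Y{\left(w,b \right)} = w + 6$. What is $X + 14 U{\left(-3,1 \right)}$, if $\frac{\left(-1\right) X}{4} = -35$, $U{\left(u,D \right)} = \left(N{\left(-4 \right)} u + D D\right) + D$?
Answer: $56$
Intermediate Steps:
$Y{\left(w,b \right)} = -2 - \frac{w}{3}$ ($Y{\left(w,b \right)} = - \frac{w + 6}{3} = - \frac{6 + w}{3} = -2 - \frac{w}{3}$)
$N{\left(g \right)} = g \left(-2 - \frac{g}{3}\right)$ ($N{\left(g \right)} = \left(-2 - \frac{g}{3}\right) g = g \left(-2 - \frac{g}{3}\right)$)
$U{\left(u,D \right)} = D + D^{2} + \frac{8 u}{3}$ ($U{\left(u,D \right)} = \left(\left(- \frac{1}{3}\right) \left(-4\right) \left(6 - 4\right) u + D D\right) + D = \left(\left(- \frac{1}{3}\right) \left(-4\right) 2 u + D^{2}\right) + D = \left(\frac{8 u}{3} + D^{2}\right) + D = \left(D^{2} + \frac{8 u}{3}\right) + D = D + D^{2} + \frac{8 u}{3}$)
$X = 140$ ($X = \left(-4\right) \left(-35\right) = 140$)
$X + 14 U{\left(-3,1 \right)} = 140 + 14 \left(1 + 1^{2} + \frac{8}{3} \left(-3\right)\right) = 140 + 14 \left(1 + 1 - 8\right) = 140 + 14 \left(-6\right) = 140 - 84 = 56$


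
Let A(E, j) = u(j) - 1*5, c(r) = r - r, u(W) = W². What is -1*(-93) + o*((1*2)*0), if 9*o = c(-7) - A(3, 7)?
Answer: 93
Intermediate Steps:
c(r) = 0
A(E, j) = -5 + j² (A(E, j) = j² - 1*5 = j² - 5 = -5 + j²)
o = -44/9 (o = (0 - (-5 + 7²))/9 = (0 - (-5 + 49))/9 = (0 - 1*44)/9 = (0 - 44)/9 = (⅑)*(-44) = -44/9 ≈ -4.8889)
-1*(-93) + o*((1*2)*0) = -1*(-93) - 44*1*2*0/9 = 93 - 88*0/9 = 93 - 44/9*0 = 93 + 0 = 93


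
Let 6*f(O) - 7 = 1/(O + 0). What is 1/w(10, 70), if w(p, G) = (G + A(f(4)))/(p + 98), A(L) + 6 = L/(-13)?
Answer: 33696/19939 ≈ 1.6900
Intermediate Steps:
f(O) = 7/6 + 1/(6*O) (f(O) = 7/6 + 1/(6*(O + 0)) = 7/6 + 1/(6*O))
A(L) = -6 - L/13 (A(L) = -6 + L/(-13) = -6 + L*(-1/13) = -6 - L/13)
w(p, G) = (-1901/312 + G)/(98 + p) (w(p, G) = (G + (-6 - (1 + 7*4)/(78*4)))/(p + 98) = (G + (-6 - (1 + 28)/(78*4)))/(98 + p) = (G + (-6 - 29/(78*4)))/(98 + p) = (G + (-6 - 1/13*29/24))/(98 + p) = (G + (-6 - 29/312))/(98 + p) = (G - 1901/312)/(98 + p) = (-1901/312 + G)/(98 + p))
1/w(10, 70) = 1/((-1901/312 + 70)/(98 + 10)) = 1/((19939/312)/108) = 1/((1/108)*(19939/312)) = 1/(19939/33696) = 33696/19939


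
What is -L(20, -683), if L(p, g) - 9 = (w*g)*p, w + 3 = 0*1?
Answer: -40989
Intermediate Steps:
w = -3 (w = -3 + 0*1 = -3 + 0 = -3)
L(p, g) = 9 - 3*g*p (L(p, g) = 9 + (-3*g)*p = 9 - 3*g*p)
-L(20, -683) = -(9 - 3*(-683)*20) = -(9 + 40980) = -1*40989 = -40989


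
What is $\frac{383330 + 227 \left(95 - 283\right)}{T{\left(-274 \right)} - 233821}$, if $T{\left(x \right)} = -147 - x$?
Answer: $- \frac{170327}{116847} \approx -1.4577$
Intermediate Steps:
$\frac{383330 + 227 \left(95 - 283\right)}{T{\left(-274 \right)} - 233821} = \frac{383330 + 227 \left(95 - 283\right)}{\left(-147 - -274\right) - 233821} = \frac{383330 + 227 \left(-188\right)}{\left(-147 + 274\right) - 233821} = \frac{383330 - 42676}{127 - 233821} = \frac{340654}{-233694} = 340654 \left(- \frac{1}{233694}\right) = - \frac{170327}{116847}$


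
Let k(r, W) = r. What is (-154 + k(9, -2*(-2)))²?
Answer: 21025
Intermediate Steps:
(-154 + k(9, -2*(-2)))² = (-154 + 9)² = (-145)² = 21025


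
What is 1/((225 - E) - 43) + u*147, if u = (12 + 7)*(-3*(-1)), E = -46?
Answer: 1910413/228 ≈ 8379.0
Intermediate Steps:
u = 57 (u = 19*3 = 57)
1/((225 - E) - 43) + u*147 = 1/((225 - 1*(-46)) - 43) + 57*147 = 1/((225 + 46) - 43) + 8379 = 1/(271 - 43) + 8379 = 1/228 + 8379 = 1910413/228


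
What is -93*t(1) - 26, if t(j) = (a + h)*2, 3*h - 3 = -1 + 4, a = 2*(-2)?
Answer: 346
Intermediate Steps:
a = -4
h = 2 (h = 1 + (-1 + 4)/3 = 1 + (⅓)*3 = 1 + 1 = 2)
t(j) = -4 (t(j) = (-4 + 2)*2 = -2*2 = -4)
-93*t(1) - 26 = -93*(-4) - 26 = 372 - 26 = 346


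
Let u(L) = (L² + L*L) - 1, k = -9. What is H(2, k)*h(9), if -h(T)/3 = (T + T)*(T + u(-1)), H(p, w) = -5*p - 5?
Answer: 8100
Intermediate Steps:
H(p, w) = -5 - 5*p
u(L) = -1 + 2*L² (u(L) = (L² + L²) - 1 = 2*L² - 1 = -1 + 2*L²)
h(T) = -6*T*(1 + T) (h(T) = -3*(T + T)*(T + (-1 + 2*(-1)²)) = -3*2*T*(T + (-1 + 2*1)) = -3*2*T*(T + (-1 + 2)) = -3*2*T*(T + 1) = -3*2*T*(1 + T) = -6*T*(1 + T))
H(2, k)*h(9) = (-5 - 5*2)*(-6*9*(1 + 9)) = (-5 - 10)*(-6*9*10) = -15*(-540) = 8100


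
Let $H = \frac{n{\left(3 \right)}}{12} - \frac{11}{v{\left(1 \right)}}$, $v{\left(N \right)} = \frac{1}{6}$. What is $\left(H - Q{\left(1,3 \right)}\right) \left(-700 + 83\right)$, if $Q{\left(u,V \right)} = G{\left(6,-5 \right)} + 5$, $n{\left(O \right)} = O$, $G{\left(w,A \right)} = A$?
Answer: $\frac{162271}{4} \approx 40568.0$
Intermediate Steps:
$v{\left(N \right)} = \frac{1}{6}$
$H = - \frac{263}{4}$ ($H = \frac{3}{12} - 11 \frac{1}{\frac{1}{6}} = 3 \cdot \frac{1}{12} - 66 = \frac{1}{4} - 66 = - \frac{263}{4} \approx -65.75$)
$Q{\left(u,V \right)} = 0$ ($Q{\left(u,V \right)} = -5 + 5 = 0$)
$\left(H - Q{\left(1,3 \right)}\right) \left(-700 + 83\right) = \left(- \frac{263}{4} - 0\right) \left(-700 + 83\right) = \left(- \frac{263}{4} + 0\right) \left(-617\right) = \left(- \frac{263}{4}\right) \left(-617\right) = \frac{162271}{4}$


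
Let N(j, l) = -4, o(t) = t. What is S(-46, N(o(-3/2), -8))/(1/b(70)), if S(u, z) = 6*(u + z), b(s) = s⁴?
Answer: -7203000000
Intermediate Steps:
S(u, z) = 6*u + 6*z
S(-46, N(o(-3/2), -8))/(1/b(70)) = (6*(-46) + 6*(-4))/(1/(70⁴)) = (-276 - 24)/(1/24010000) = -300/1/24010000 = -300*24010000 = -7203000000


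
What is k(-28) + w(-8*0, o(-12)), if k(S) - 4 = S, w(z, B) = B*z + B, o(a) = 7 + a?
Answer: -29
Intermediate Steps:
w(z, B) = B + B*z
k(S) = 4 + S
k(-28) + w(-8*0, o(-12)) = (4 - 28) + (7 - 12)*(1 - 8*0) = -24 - 5*(1 + 0) = -24 - 5*1 = -24 - 5 = -29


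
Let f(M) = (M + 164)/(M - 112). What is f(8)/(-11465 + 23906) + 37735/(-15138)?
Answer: -35076553/14070771 ≈ -2.4929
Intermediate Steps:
f(M) = (164 + M)/(-112 + M)
f(8)/(-11465 + 23906) + 37735/(-15138) = ((164 + 8)/(-112 + 8))/(-11465 + 23906) + 37735/(-15138) = (172/(-104))/12441 + 37735*(-1/15138) = -1/104*172*(1/12441) - 37735/15138 = -43/26*1/12441 - 37735/15138 = -43/323466 - 37735/15138 = -35076553/14070771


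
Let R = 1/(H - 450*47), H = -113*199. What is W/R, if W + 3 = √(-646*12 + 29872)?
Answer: 130911 - 87274*√5530 ≈ -6.3591e+6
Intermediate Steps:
H = -22487
W = -3 + 2*√5530 (W = -3 + √(-646*12 + 29872) = -3 + √(-7752 + 29872) = -3 + √22120 = -3 + 2*√5530 ≈ 145.73)
R = -1/43637 (R = 1/(-22487 - 450*47) = 1/(-22487 - 21150) = 1/(-43637) = -1/43637 ≈ -2.2916e-5)
W/R = (-3 + 2*√5530)/(-1/43637) = (-3 + 2*√5530)*(-43637) = 130911 - 87274*√5530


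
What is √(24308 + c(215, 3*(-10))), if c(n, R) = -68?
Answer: 4*√1515 ≈ 155.69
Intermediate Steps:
√(24308 + c(215, 3*(-10))) = √(24308 - 68) = √24240 = 4*√1515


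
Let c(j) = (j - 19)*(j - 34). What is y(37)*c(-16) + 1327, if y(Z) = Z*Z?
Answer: 2397077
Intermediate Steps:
y(Z) = Z**2
c(j) = (-34 + j)*(-19 + j) (c(j) = (-19 + j)*(-34 + j) = (-34 + j)*(-19 + j))
y(37)*c(-16) + 1327 = 37**2*(646 + (-16)**2 - 53*(-16)) + 1327 = 1369*(646 + 256 + 848) + 1327 = 1369*1750 + 1327 = 2395750 + 1327 = 2397077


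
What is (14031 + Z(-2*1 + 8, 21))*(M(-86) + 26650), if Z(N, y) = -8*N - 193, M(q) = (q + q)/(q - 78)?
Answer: 15068236470/41 ≈ 3.6752e+8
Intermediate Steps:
M(q) = 2*q/(-78 + q) (M(q) = (2*q)/(-78 + q) = 2*q/(-78 + q))
Z(N, y) = -193 - 8*N
(14031 + Z(-2*1 + 8, 21))*(M(-86) + 26650) = (14031 + (-193 - 8*(-2*1 + 8)))*(2*(-86)/(-78 - 86) + 26650) = (14031 + (-193 - 8*(-2 + 8)))*(2*(-86)/(-164) + 26650) = (14031 + (-193 - 8*6))*(2*(-86)*(-1/164) + 26650) = (14031 + (-193 - 48))*(43/41 + 26650) = (14031 - 241)*(1092693/41) = 13790*(1092693/41) = 15068236470/41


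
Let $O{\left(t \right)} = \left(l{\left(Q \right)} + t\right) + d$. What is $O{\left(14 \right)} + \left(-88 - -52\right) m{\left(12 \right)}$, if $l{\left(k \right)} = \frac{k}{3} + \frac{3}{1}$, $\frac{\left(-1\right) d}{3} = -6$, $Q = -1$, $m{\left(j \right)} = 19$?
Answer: $- \frac{1948}{3} \approx -649.33$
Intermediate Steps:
$d = 18$ ($d = \left(-3\right) \left(-6\right) = 18$)
$l{\left(k \right)} = 3 + \frac{k}{3}$ ($l{\left(k \right)} = k \frac{1}{3} + 3 \cdot 1 = \frac{k}{3} + 3 = 3 + \frac{k}{3}$)
$O{\left(t \right)} = \frac{62}{3} + t$ ($O{\left(t \right)} = \left(\left(3 + \frac{1}{3} \left(-1\right)\right) + t\right) + 18 = \left(\left(3 - \frac{1}{3}\right) + t\right) + 18 = \left(\frac{8}{3} + t\right) + 18 = \frac{62}{3} + t$)
$O{\left(14 \right)} + \left(-88 - -52\right) m{\left(12 \right)} = \left(\frac{62}{3} + 14\right) + \left(-88 - -52\right) 19 = \frac{104}{3} + \left(-88 + 52\right) 19 = \frac{104}{3} - 684 = - \frac{1948}{3}$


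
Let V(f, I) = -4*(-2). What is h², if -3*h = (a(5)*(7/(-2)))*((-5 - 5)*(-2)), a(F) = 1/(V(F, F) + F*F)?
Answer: 4900/9801 ≈ 0.49995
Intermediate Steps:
V(f, I) = 8
a(F) = 1/(8 + F²) (a(F) = 1/(8 + F*F) = 1/(8 + F²))
h = 70/99 (h = -(7/(-2))/(8 + 5²)*(-5 - 5)*(-2)/3 = -(7*(-½))/(8 + 25)*(-10*(-2))/3 = --7/2/33*20/3 = -(1/33)*(-7/2)*20/3 = -(-7)*20/198 = -⅓*(-70/33) = 70/99 ≈ 0.70707)
h² = (70/99)² = 4900/9801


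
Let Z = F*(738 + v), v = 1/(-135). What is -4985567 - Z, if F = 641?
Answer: -736913734/135 ≈ -5.4586e+6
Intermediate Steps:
v = -1/135 ≈ -0.0074074
Z = 63862189/135 (Z = 641*(738 - 1/135) = 641*(99629/135) = 63862189/135 ≈ 4.7305e+5)
-4985567 - Z = -4985567 - 1*63862189/135 = -4985567 - 63862189/135 = -736913734/135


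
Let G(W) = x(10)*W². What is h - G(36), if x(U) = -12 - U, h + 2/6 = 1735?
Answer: 90740/3 ≈ 30247.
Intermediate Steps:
h = 5204/3 (h = -⅓ + 1735 = 5204/3 ≈ 1734.7)
G(W) = -22*W² (G(W) = (-12 - 1*10)*W² = (-12 - 10)*W² = -22*W²)
h - G(36) = 5204/3 - (-22)*36² = 5204/3 - (-22)*1296 = 5204/3 - 1*(-28512) = 5204/3 + 28512 = 90740/3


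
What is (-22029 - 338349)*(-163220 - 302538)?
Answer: 167848936524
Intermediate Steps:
(-22029 - 338349)*(-163220 - 302538) = -360378*(-465758) = 167848936524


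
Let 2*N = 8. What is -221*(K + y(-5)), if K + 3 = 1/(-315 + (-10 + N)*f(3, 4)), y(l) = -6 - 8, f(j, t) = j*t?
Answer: 1454180/387 ≈ 3757.6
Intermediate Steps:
N = 4 (N = (½)*8 = 4)
y(l) = -14
K = -1162/387 (K = -3 + 1/(-315 + (-10 + 4)*(3*4)) = -3 + 1/(-315 - 6*12) = -3 + 1/(-315 - 72) = -3 + 1/(-387) = -3 - 1/387 = -1162/387 ≈ -3.0026)
-221*(K + y(-5)) = -221*(-1162/387 - 14) = -221*(-6580/387) = 1454180/387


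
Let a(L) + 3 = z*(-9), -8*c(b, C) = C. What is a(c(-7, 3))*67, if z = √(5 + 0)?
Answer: -201 - 603*√5 ≈ -1549.3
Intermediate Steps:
z = √5 ≈ 2.2361
c(b, C) = -C/8
a(L) = -3 - 9*√5 (a(L) = -3 + √5*(-9) = -3 - 9*√5)
a(c(-7, 3))*67 = (-3 - 9*√5)*67 = -201 - 603*√5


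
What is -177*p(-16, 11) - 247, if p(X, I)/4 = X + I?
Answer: 3293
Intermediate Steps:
p(X, I) = 4*I + 4*X (p(X, I) = 4*(X + I) = 4*(I + X) = 4*I + 4*X)
-177*p(-16, 11) - 247 = -177*(4*11 + 4*(-16)) - 247 = -177*(44 - 64) - 247 = -177*(-20) - 247 = 3540 - 247 = 3293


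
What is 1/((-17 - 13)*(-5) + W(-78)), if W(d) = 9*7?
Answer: 1/213 ≈ 0.0046948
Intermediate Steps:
W(d) = 63
1/((-17 - 13)*(-5) + W(-78)) = 1/((-17 - 13)*(-5) + 63) = 1/(-30*(-5) + 63) = 1/(150 + 63) = 1/213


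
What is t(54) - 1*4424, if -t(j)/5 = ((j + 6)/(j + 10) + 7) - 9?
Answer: -70699/16 ≈ -4418.7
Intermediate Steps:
t(j) = 10 - 5*(6 + j)/(10 + j) (t(j) = -5*(((j + 6)/(j + 10) + 7) - 9) = -5*(((6 + j)/(10 + j) + 7) - 9) = -5*((7 + (6 + j)/(10 + j)) - 9) = -5*(-2 + (6 + j)/(10 + j)) = 10 - 5*(6 + j)/(10 + j))
t(54) - 1*4424 = 5*(14 + 54)/(10 + 54) - 1*4424 = 5*68/64 - 4424 = 5*(1/64)*68 - 4424 = 85/16 - 4424 = -70699/16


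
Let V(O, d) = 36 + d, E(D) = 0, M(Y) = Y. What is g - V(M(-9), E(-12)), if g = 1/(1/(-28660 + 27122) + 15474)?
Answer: -856762858/23799011 ≈ -36.000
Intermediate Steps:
g = 1538/23799011 (g = 1/(1/(-1538) + 15474) = 1/(-1/1538 + 15474) = 1/(23799011/1538) = 1538/23799011 ≈ 6.4624e-5)
g - V(M(-9), E(-12)) = 1538/23799011 - (36 + 0) = 1538/23799011 - 1*36 = 1538/23799011 - 36 = -856762858/23799011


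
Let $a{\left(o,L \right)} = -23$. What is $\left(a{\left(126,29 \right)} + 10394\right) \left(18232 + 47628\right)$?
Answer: $683034060$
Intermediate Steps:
$\left(a{\left(126,29 \right)} + 10394\right) \left(18232 + 47628\right) = \left(-23 + 10394\right) \left(18232 + 47628\right) = 10371 \cdot 65860 = 683034060$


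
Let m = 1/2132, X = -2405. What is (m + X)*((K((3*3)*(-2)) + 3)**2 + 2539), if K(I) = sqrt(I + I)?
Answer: -3220044252/533 - 46147131*I/533 ≈ -6.0414e+6 - 86580.0*I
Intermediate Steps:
m = 1/2132 ≈ 0.00046904
K(I) = sqrt(2)*sqrt(I) (K(I) = sqrt(2*I) = sqrt(2)*sqrt(I))
(m + X)*((K((3*3)*(-2)) + 3)**2 + 2539) = (1/2132 - 2405)*((sqrt(2)*sqrt((3*3)*(-2)) + 3)**2 + 2539) = -5127459*((sqrt(2)*sqrt(9*(-2)) + 3)**2 + 2539)/2132 = -5127459*((sqrt(2)*sqrt(-18) + 3)**2 + 2539)/2132 = -5127459*((sqrt(2)*(3*I*sqrt(2)) + 3)**2 + 2539)/2132 = -5127459*((6*I + 3)**2 + 2539)/2132 = -5127459*((3 + 6*I)**2 + 2539)/2132 = -5127459*(2539 + (3 + 6*I)**2)/2132 = -13018618401/2132 - 5127459*(3 + 6*I)**2/2132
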